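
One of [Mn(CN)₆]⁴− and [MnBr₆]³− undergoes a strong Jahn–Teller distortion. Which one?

[Mn(CN)₆]⁴−: Ligand charges: each cyanide is −1. With an overall charge of −4 the manganese centre must be in the +2 oxidation state. Mn sits in group 7, so the d-electron count is 7 − 2 = 5. Cyanide is a strong-field ligand (high in the spectrochemical series) for a first-row metal, so the complex is low-spin. The d⁵ configuration leaves the e_g set evenly filled (or empty) — no strong Jahn–Teller driving force.
[MnBr₆]³−: Each bromide is −1; balancing the −3 overall charge requires Mn(III). Mn sits in group 7, so the d-electron count is 7 − 3 = 4. Bromide is a weak-field ligand for a first-row metal, so the complex is high-spin. The t₂g³e_g¹ (high-spin) configuration has an unevenly filled e_g set; the Jahn–Teller theorem predicts a tetragonal distortion (typically axial elongation) to lift the degeneracy.

[MnBr₆]³−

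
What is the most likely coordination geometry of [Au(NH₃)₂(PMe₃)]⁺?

trigonal planar

Ligand charges: ammonia is neutral; trimethylphosphine is neutral. With an overall charge of +1 the gold centre must be in the +1 oxidation state.
Au sits in group 11, so the d-electron count is 11 − 1 = 10.
Coordination number: 3.
Three ligands around a d¹⁰ centre minimise repulsion in a trigonal-planar arrangement.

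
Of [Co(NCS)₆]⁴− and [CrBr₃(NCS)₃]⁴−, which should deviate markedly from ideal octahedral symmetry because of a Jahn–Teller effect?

[CrBr₃(NCS)₃]⁴−

[Co(NCS)₆]⁴−: Ligand charges: each isothiocyanate is −1. With an overall charge of −4 the cobalt centre must be in the +2 oxidation state. Cobalt is a group-9 element; Co(II) is therefore d⁷. Isothiocyanate is a weak-field ligand for a first-row metal, so the complex is high-spin. The d⁷ configuration leaves the e_g set evenly filled (or empty) — no strong Jahn–Teller driving force.
[CrBr₃(NCS)₃]⁴−: Summing ligand charges against the −4 overall charge gives an oxidation state of +2 for chromium. Group 6 minus oxidation state 2 gives a d⁴ configuration. Bromide and isothiocyanate are weak-field ligands for a first-row metal, so the complex is high-spin. The t₂g³e_g¹ (high-spin) configuration has an unevenly filled e_g set; the Jahn–Teller theorem predicts a tetragonal distortion (typically axial elongation) to lift the degeneracy.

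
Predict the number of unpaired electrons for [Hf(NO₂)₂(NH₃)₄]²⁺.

0 unpaired electrons

Summing ligand charges against the +2 overall charge gives an oxidation state of +4 for hafnium.
Hafnium is a group-4 element; Hf(IV) is therefore d⁰.
In an octahedral field the d⁰ configuration is t₂g⁰e_g⁰, giving 0 unpaired electrons.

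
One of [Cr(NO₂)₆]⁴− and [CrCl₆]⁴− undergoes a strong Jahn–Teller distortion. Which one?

[CrCl₆]⁴−

[Cr(NO₂)₆]⁴−: Ligand charges: each nitro (N-bound nitrite) is −1. With an overall charge of −4 the chromium centre must be in the +2 oxidation state. Group 6 minus oxidation state 2 gives a d⁴ configuration. Nitro (N-bound nitrite) is a strong-field ligand (high in the spectrochemical series) for a first-row metal, so the complex is low-spin. The d⁴ configuration leaves the e_g set evenly filled (or empty) — no strong Jahn–Teller driving force.
[CrCl₆]⁴−: Summing ligand charges against the −4 overall charge gives an oxidation state of +2 for chromium. Cr sits in group 6, so the d-electron count is 6 − 2 = 4. Chloride is a weak-field ligand for a first-row metal, so the complex is high-spin. The t₂g³e_g¹ (high-spin) configuration has an unevenly filled e_g set; the Jahn–Teller theorem predicts a tetragonal distortion (typically axial elongation) to lift the degeneracy.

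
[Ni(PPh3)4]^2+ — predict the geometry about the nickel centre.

square planar

Triphenylphosphine is neutral; balancing the +2 overall charge requires Ni(II).
Group 10 minus oxidation state 2 gives a d⁸ configuration.
Coordination number: 4.
Triphenylphosphine is a strong-field ligand (high in the spectrochemical series).
A 3d d⁸ ion with strong-field ligands gains enough CFSE to favour square planar over tetrahedral.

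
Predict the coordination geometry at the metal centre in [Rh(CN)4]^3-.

Summing ligand charges against the −3 overall charge gives an oxidation state of +1 for rhodium.
Rh sits in group 9, so the d-electron count is 9 − 1 = 8.
With 4 monodentate ligands the coordination number is 4.
A 4d d⁸ ion has a large crystal-field splitting; square planar leaves the high-energy d_{x²−y²} orbital empty and maximises CFSE.

square planar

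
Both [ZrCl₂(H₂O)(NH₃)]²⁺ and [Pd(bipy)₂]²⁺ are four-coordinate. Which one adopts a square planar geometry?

[Pd(bipy)₂]²⁺

For [ZrCl₂(H₂O)(NH₃)]²⁺: Each chloride is −1; water is neutral; ammonia is neutral; balancing the +2 overall charge requires Zr(IV). Zirconium is a group-4 element; Zr(IV) is therefore d⁰. A d⁰ ion has no crystal-field stabilisation preference between square planar and tetrahedral, so four ligands adopt the sterically favoured tetrahedral geometry. → tetrahedral.
For [Pd(bipy)₂]²⁺: Ligand charges: 2,2′-bipyridine is neutral. With an overall charge of +2 the palladium centre must be in the +2 oxidation state. Palladium is a group-10 element; Pd(II) is therefore d⁸. A 4d d⁸ ion has a large crystal-field splitting; square planar leaves the high-energy d_{x²−y²} orbital empty and maximises CFSE. → square planar.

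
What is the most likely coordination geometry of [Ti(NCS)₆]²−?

octahedral

Summing ligand charges against the −2 overall charge gives an oxidation state of +4 for titanium.
Titanium is a group-4 element; Ti(IV) is therefore d⁰.
Coordination number: 6.
Six donors around a single metal centre give an octahedral coordination sphere.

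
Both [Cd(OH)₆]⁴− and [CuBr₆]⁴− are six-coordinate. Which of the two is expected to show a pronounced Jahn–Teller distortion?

[CuBr₆]⁴−

[Cd(OH)₆]⁴−: Summing ligand charges against the −4 overall charge gives an oxidation state of +2 for cadmium. Group 12 minus oxidation state 2 gives a d¹⁰ configuration. The d¹⁰ configuration leaves the e_g set evenly filled (or empty) — no strong Jahn–Teller driving force.
[CuBr₆]⁴−: Ligand charges: each bromide is −1. With an overall charge of −4 the copper centre must be in the +2 oxidation state. Copper is a group-11 element; Cu(II) is therefore d⁹. The t₂g⁶e_g³ configuration has an unevenly filled e_g set; the Jahn–Teller theorem predicts a tetragonal distortion (typically axial elongation) to lift the degeneracy.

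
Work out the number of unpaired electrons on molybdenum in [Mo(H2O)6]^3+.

Water is neutral; balancing the +3 overall charge requires Mo(III).
Mo sits in group 6, so the d-electron count is 6 − 3 = 3.
In an octahedral field the d³ configuration is t₂g³e_g⁰ (only one arrangement possible), giving 3 unpaired electrons.

3 unpaired electrons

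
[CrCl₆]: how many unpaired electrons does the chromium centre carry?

0 unpaired electrons

Each chloride is −1; balancing the 0 overall charge requires Cr(VI).
Chromium is a group-6 element; Cr(VI) is therefore d⁰.
In an octahedral field the d⁰ configuration is t₂g⁰e_g⁰, giving 0 unpaired electrons.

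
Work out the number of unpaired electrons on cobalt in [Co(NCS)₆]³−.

Each isothiocyanate is −1; balancing the −3 overall charge requires Co(III).
Co sits in group 9, so the d-electron count is 9 − 3 = 6.
The spin state decides the count: Co(III) has an exceptionally large octahedral splitting and is low-spin with essentially every ligand except fluoride.
An octahedral low-spin d⁶ ion is t₂g⁶e_g⁰, giving 0 unpaired electrons.

0 unpaired electrons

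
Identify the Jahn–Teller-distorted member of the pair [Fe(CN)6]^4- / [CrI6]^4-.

[CrI6]^4-

[Fe(CN)6]^4-: Summing ligand charges against the −4 overall charge gives an oxidation state of +2 for iron. Group 8 minus oxidation state 2 gives a d⁶ configuration. Cyanide is a strong-field ligand (high in the spectrochemical series) for a first-row metal, so the complex is low-spin. The d⁶ configuration leaves the e_g set evenly filled (or empty) — no strong Jahn–Teller driving force.
[CrI6]^4-: Each iodide is −1; balancing the −4 overall charge requires Cr(II). Chromium is a group-6 element; Cr(II) is therefore d⁴. Iodide is a weak-field ligand for a first-row metal, so the complex is high-spin. The t₂g³e_g¹ (high-spin) configuration has an unevenly filled e_g set; the Jahn–Teller theorem predicts a tetragonal distortion (typically axial elongation) to lift the degeneracy.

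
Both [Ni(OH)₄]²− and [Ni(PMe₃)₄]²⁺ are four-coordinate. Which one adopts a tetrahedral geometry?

[Ni(OH)₄]²−

For [Ni(OH)₄]²−: Summing ligand charges against the −2 overall charge gives an oxidation state of +2 for nickel. Ni sits in group 10, so the d-electron count is 10 − 2 = 8. Hydroxide is a weak-field ligand. With weak-field ligands the CFSE gain from square planar is small, so a 3d d⁸ ion takes the sterically preferred tetrahedral geometry. → tetrahedral.
For [Ni(PMe₃)₄]²⁺: Trimethylphosphine is neutral; balancing the +2 overall charge requires Ni(II). Nickel is a group-10 element; Ni(II) is therefore d⁸. Trimethylphosphine is a strong-field ligand (high in the spectrochemical series). A 3d d⁸ ion with strong-field ligands gains enough CFSE to favour square planar over tetrahedral. → square planar.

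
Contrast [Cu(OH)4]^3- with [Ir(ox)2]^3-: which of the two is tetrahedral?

For [Cu(OH)4]^3-: Each hydroxide is −1; balancing the −3 overall charge requires Cu(I). Copper is a group-11 element; Cu(I) is therefore d¹⁰. A d¹⁰ ion has no crystal-field stabilisation preference between square planar and tetrahedral, so four ligands adopt the sterically favoured tetrahedral geometry. → tetrahedral.
For [Ir(ox)2]^3-: Each oxalate is −2; balancing the −3 overall charge requires Ir(I). Group 9 minus oxidation state 1 gives a d⁸ configuration. A 5d d⁸ ion has a large crystal-field splitting; square planar leaves the high-energy d_{x²−y²} orbital empty and maximises CFSE. → square planar.

[Cu(OH)4]^3-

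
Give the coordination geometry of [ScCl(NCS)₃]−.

Each chloride is −1; each isothiocyanate is −1; balancing the −1 overall charge requires Sc(III).
Scandium is a group-3 element; Sc(III) is therefore d⁰.
With 4 monodentate ligands the coordination number is 4.
A d⁰ ion has no crystal-field stabilisation preference between square planar and tetrahedral, so four ligands adopt the sterically favoured tetrahedral geometry.

tetrahedral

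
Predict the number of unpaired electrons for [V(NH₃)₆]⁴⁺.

Summing ligand charges against the +4 overall charge gives an oxidation state of +4 for vanadium.
Vanadium is a group-5 element; V(IV) is therefore d¹.
In an octahedral field the d¹ configuration is t₂g¹e_g⁰ (only one arrangement possible), giving 1 unpaired electron.

1 unpaired electron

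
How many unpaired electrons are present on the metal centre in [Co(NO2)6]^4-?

Summing ligand charges against the −4 overall charge gives an oxidation state of +2 for cobalt.
Co sits in group 9, so the d-electron count is 9 − 2 = 7.
The spin state decides the count: Nitro (N-bound nitrite) is a strong-field ligand (high in the spectrochemical series) for a first-row metal, so the complex is low-spin.
An octahedral low-spin d⁷ ion is t₂g⁶e_g¹, giving 1 unpaired electron.

1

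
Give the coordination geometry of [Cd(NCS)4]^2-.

Each isothiocyanate is −1; balancing the −2 overall charge requires Cd(II).
Cd sits in group 12, so the d-electron count is 12 − 2 = 10.
With 4 monodentate ligands the coordination number is 4.
A d¹⁰ ion has no crystal-field stabilisation preference between square planar and tetrahedral, so four ligands adopt the sterically favoured tetrahedral geometry.

tetrahedral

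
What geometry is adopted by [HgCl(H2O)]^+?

Summing ligand charges against the +1 overall charge gives an oxidation state of +2 for mercury.
Mercury is a group-12 element; Hg(II) is therefore d¹⁰.
With 2 monodentate ligands the coordination number is 2.
A d¹⁰ ion with only two ligands adopts a linear arrangement (sp hybridisation; no CFSE preference).

linear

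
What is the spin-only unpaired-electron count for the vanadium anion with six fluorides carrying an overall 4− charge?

Ligand charges: each fluoride is −1. With an overall charge of −4 the vanadium centre must be in the +2 oxidation state.
V sits in group 5, so the d-electron count is 5 − 2 = 3.
In an octahedral field the d³ configuration is t₂g³e_g⁰ (only one arrangement possible), giving 3 unpaired electrons.

3 unpaired electrons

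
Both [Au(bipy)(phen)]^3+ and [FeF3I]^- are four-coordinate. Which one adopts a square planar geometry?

[Au(bipy)(phen)]^3+

For [Au(bipy)(phen)]^3+: Ligand charges: 2,2′-bipyridine is neutral; 1,10-phenanthroline is neutral. With an overall charge of +3 the gold centre must be in the +3 oxidation state. Au sits in group 11, so the d-electron count is 11 − 3 = 8. A 5d d⁸ ion has a large crystal-field splitting; square planar leaves the high-energy d_{x²−y²} orbital empty and maximises CFSE. → square planar.
For [FeF3I]^-: Ligand charges: each fluoride is −1; each iodide is −1. With an overall charge of −1 the iron centre must be in the +3 oxidation state. Group 8 minus oxidation state 3 gives a d⁵ configuration. A high-spin d⁵ ion has zero CFSE in either geometry, so four ligands adopt the sterically favoured tetrahedral geometry. → tetrahedral.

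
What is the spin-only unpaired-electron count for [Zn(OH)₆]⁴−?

Summing ligand charges against the −4 overall charge gives an oxidation state of +2 for zinc.
Zn sits in group 12, so the d-electron count is 12 − 2 = 10.
In an octahedral field the d¹⁰ configuration is t₂g⁶e_g⁴, giving 0 unpaired electrons.

0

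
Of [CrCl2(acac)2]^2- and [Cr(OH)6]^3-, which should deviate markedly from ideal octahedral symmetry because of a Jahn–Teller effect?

[CrCl2(acac)2]^2-: Summing ligand charges against the −2 overall charge gives an oxidation state of +2 for chromium. Chromium is a group-6 element; Cr(II) is therefore d⁴. Acetylacetonate and chloride are weak-field ligands for a first-row metal, so the complex is high-spin. The t₂g³e_g¹ (high-spin) configuration has an unevenly filled e_g set; the Jahn–Teller theorem predicts a tetragonal distortion (typically axial elongation) to lift the degeneracy.
[Cr(OH)6]^3-: Summing ligand charges against the −3 overall charge gives an oxidation state of +3 for chromium. Chromium is a group-6 element; Cr(III) is therefore d³. The d³ configuration leaves the e_g set evenly filled (or empty) — no strong Jahn–Teller driving force.

[CrCl2(acac)2]^2-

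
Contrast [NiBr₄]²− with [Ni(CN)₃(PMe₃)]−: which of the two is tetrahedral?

For [NiBr₄]²−: Ligand charges: each bromide is −1. With an overall charge of −2 the nickel centre must be in the +2 oxidation state. Group 10 minus oxidation state 2 gives a d⁸ configuration. Bromide is a weak-field ligand. With weak-field ligands the CFSE gain from square planar is small, so a 3d d⁸ ion takes the sterically preferred tetrahedral geometry. → tetrahedral.
For [Ni(CN)₃(PMe₃)]−: Ligand charges: each cyanide is −1; trimethylphosphine is neutral. With an overall charge of −1 the nickel centre must be in the +2 oxidation state. Group 10 minus oxidation state 2 gives a d⁸ configuration. Cyanide and trimethylphosphine are strong-field ligands (high in the spectrochemical series). A 3d d⁸ ion with strong-field ligands gains enough CFSE to favour square planar over tetrahedral. → square planar.

[NiBr₄]²−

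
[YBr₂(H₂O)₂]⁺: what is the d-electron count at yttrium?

Ligand charges: each bromide is −1; water is neutral. With an overall charge of +1 the yttrium centre must be in the +3 oxidation state.
Group 3 minus oxidation state 3 gives a d⁰ configuration.

d0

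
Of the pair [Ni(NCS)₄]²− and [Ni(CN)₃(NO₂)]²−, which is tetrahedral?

For [Ni(NCS)₄]²−: Summing ligand charges against the −2 overall charge gives an oxidation state of +2 for nickel. Group 10 minus oxidation state 2 gives a d⁸ configuration. Isothiocyanate is a weak-field ligand. With weak-field ligands the CFSE gain from square planar is small, so a 3d d⁸ ion takes the sterically preferred tetrahedral geometry. → tetrahedral.
For [Ni(CN)₃(NO₂)]²−: Summing ligand charges against the −2 overall charge gives an oxidation state of +2 for nickel. Group 10 minus oxidation state 2 gives a d⁸ configuration. Cyanide and nitro (N-bound nitrite) are strong-field ligands (high in the spectrochemical series). A 3d d⁸ ion with strong-field ligands gains enough CFSE to favour square planar over tetrahedral. → square planar.

[Ni(NCS)₄]²−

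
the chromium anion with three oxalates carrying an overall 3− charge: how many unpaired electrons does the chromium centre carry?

Each oxalate is −2; balancing the −3 overall charge requires Cr(III).
Chromium is a group-6 element; Cr(III) is therefore d³.
Counting donor atoms: 3×oxalate (bidentate) → 6 donors. Coordination number = 6.
In an octahedral field the d³ configuration is t₂g³e_g⁰ (only one arrangement possible), giving 3 unpaired electrons.

3 unpaired electrons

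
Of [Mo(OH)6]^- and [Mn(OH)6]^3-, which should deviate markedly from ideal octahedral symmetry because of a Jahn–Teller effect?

[Mo(OH)6]^-: Ligand charges: each hydroxide is −1. With an overall charge of −1 the molybdenum centre must be in the +5 oxidation state. Mo sits in group 6, so the d-electron count is 6 − 5 = 1. The d¹ configuration leaves the e_g set evenly filled (or empty) — no strong Jahn–Teller driving force.
[Mn(OH)6]^3-: Summing ligand charges against the −3 overall charge gives an oxidation state of +3 for manganese. Mn sits in group 7, so the d-electron count is 7 − 3 = 4. Hydroxide is a weak-field ligand for a first-row metal, so the complex is high-spin. The t₂g³e_g¹ (high-spin) configuration has an unevenly filled e_g set; the Jahn–Teller theorem predicts a tetragonal distortion (typically axial elongation) to lift the degeneracy.

[Mn(OH)6]^3-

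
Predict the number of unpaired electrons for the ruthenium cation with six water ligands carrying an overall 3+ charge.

1

Water is neutral; balancing the +3 overall charge requires Ru(III).
Ru sits in group 8, so the d-electron count is 8 − 3 = 5.
The spin state decides the count: a 4d ion has a large Δₒ and is invariably low-spin.
An octahedral low-spin d⁵ ion is t₂g⁵e_g⁰, giving 1 unpaired electron.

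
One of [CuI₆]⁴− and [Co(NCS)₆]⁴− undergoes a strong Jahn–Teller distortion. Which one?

[CuI₆]⁴−: Ligand charges: each iodide is −1. With an overall charge of −4 the copper centre must be in the +2 oxidation state. Cu sits in group 11, so the d-electron count is 11 − 2 = 9. The t₂g⁶e_g³ configuration has an unevenly filled e_g set; the Jahn–Teller theorem predicts a tetragonal distortion (typically axial elongation) to lift the degeneracy.
[Co(NCS)₆]⁴−: Each isothiocyanate is −1; balancing the −4 overall charge requires Co(II). Group 9 minus oxidation state 2 gives a d⁷ configuration. Isothiocyanate is a weak-field ligand for a first-row metal, so the complex is high-spin. The d⁷ configuration leaves the e_g set evenly filled (or empty) — no strong Jahn–Teller driving force.

[CuI₆]⁴−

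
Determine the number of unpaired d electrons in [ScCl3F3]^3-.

Summing ligand charges against the −3 overall charge gives an oxidation state of +3 for scandium.
Group 3 minus oxidation state 3 gives a d⁰ configuration.
In an octahedral field the d⁰ configuration is t₂g⁰e_g⁰, giving 0 unpaired electrons.

0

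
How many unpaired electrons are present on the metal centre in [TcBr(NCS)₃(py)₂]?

Each bromide is −1; each isothiocyanate is −1; pyridine is neutral; balancing the 0 overall charge requires Tc(IV).
Technetium is a group-7 element; Tc(IV) is therefore d³.
In an octahedral field the d³ configuration is t₂g³e_g⁰ (only one arrangement possible), giving 3 unpaired electrons.

3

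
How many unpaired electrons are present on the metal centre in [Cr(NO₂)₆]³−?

Summing ligand charges against the −3 overall charge gives an oxidation state of +3 for chromium.
Cr sits in group 6, so the d-electron count is 6 − 3 = 3.
In an octahedral field the d³ configuration is t₂g³e_g⁰ (only one arrangement possible), giving 3 unpaired electrons.

3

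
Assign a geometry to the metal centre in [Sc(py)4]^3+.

Pyridine is neutral; balancing the +3 overall charge requires Sc(III).
Scandium is a group-3 element; Sc(III) is therefore d⁰.
With 4 monodentate ligands the coordination number is 4.
A d⁰ ion has no crystal-field stabilisation preference between square planar and tetrahedral, so four ligands adopt the sterically favoured tetrahedral geometry.

tetrahedral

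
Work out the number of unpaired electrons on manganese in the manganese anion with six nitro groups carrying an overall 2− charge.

3

Each nitro (N-bound nitrite) is −1; balancing the −2 overall charge requires Mn(IV).
Mn sits in group 7, so the d-electron count is 7 − 4 = 3.
In an octahedral field the d³ configuration is t₂g³e_g⁰ (only one arrangement possible), giving 3 unpaired electrons.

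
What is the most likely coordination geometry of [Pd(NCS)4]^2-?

square planar

Ligand charges: each isothiocyanate is −1. With an overall charge of −2 the palladium centre must be in the +2 oxidation state.
Pd sits in group 10, so the d-electron count is 10 − 2 = 8.
With 4 monodentate ligands the coordination number is 4.
A 4d d⁸ ion has a large crystal-field splitting; square planar leaves the high-energy d_{x²−y²} orbital empty and maximises CFSE.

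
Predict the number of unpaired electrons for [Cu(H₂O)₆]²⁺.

Water is neutral; balancing the +2 overall charge requires Cu(II).
Group 11 minus oxidation state 2 gives a d⁹ configuration.
In an octahedral field the d⁹ configuration is t₂g⁶e_g³ (only one arrangement possible), giving 1 unpaired electron.

1 unpaired electron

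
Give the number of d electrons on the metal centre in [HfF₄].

Each fluoride is −1; balancing the 0 overall charge requires Hf(IV).
Hafnium is a group-4 element; Hf(IV) is therefore d⁰.

d0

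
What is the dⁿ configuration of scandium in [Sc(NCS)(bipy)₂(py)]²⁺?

Ligand charges: each isothiocyanate is −1; 2,2′-bipyridine is neutral; pyridine is neutral. With an overall charge of +2 the scandium centre must be in the +3 oxidation state.
Sc sits in group 3, so the d-electron count is 3 − 3 = 0.

d⁰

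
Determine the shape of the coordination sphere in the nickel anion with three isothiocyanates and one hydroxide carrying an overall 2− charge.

Ligand charges: each isothiocyanate is −1; each hydroxide is −1. With an overall charge of −2 the nickel centre must be in the +2 oxidation state.
Ni sits in group 10, so the d-electron count is 10 − 2 = 8.
Coordination number: 4.
Hydroxide and isothiocyanate are weak-field ligands.
With weak-field ligands the CFSE gain from square planar is small, so a 3d d⁸ ion takes the sterically preferred tetrahedral geometry.

tetrahedral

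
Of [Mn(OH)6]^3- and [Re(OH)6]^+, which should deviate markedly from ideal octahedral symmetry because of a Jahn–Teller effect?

[Mn(OH)6]^3-: Each hydroxide is −1; balancing the −3 overall charge requires Mn(III). Manganese is a group-7 element; Mn(III) is therefore d⁴. Hydroxide is a weak-field ligand for a first-row metal, so the complex is high-spin. The t₂g³e_g¹ (high-spin) configuration has an unevenly filled e_g set; the Jahn–Teller theorem predicts a tetragonal distortion (typically axial elongation) to lift the degeneracy.
[Re(OH)6]^+: Ligand charges: each hydroxide is −1. With an overall charge of +1 the rhenium centre must be in the +7 oxidation state. Rhenium is a group-7 element; Re(VII) is therefore d⁰. The d⁰ configuration leaves the e_g set evenly filled (or empty) — no strong Jahn–Teller driving force.

[Mn(OH)6]^3-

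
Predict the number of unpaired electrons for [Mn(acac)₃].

4 unpaired electrons

Each acetylacetonate is −1; balancing the 0 overall charge requires Mn(III).
Manganese is a group-7 element; Mn(III) is therefore d⁴.
Counting donor atoms: 3×acetylacetonate (bidentate) → 6 donors. Coordination number = 6.
The spin state decides the count: Acetylacetonate is a weak-field ligand for a first-row metal, so the complex is high-spin.
An octahedral high-spin d⁴ ion is t₂g³e_g¹, giving 4 unpaired electrons.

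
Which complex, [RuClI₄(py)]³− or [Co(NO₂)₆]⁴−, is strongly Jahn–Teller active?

[RuClI₄(py)]³−: Ligand charges: each chloride is −1; each iodide is −1; pyridine is neutral. With an overall charge of −3 the ruthenium centre must be in the +2 oxidation state. Ru sits in group 8, so the d-electron count is 8 − 2 = 6. A 4d ion has a large Δₒ and is invariably low-spin. The d⁶ configuration leaves the e_g set evenly filled (or empty) — no strong Jahn–Teller driving force.
[Co(NO₂)₆]⁴−: Ligand charges: each nitro (N-bound nitrite) is −1. With an overall charge of −4 the cobalt centre must be in the +2 oxidation state. Co sits in group 9, so the d-electron count is 9 − 2 = 7. Nitro (N-bound nitrite) is a strong-field ligand (high in the spectrochemical series) for a first-row metal, so the complex is low-spin. The t₂g⁶e_g¹ (low-spin) configuration has an unevenly filled e_g set; the Jahn–Teller theorem predicts a tetragonal distortion (typically axial elongation) to lift the degeneracy.

[Co(NO₂)₆]⁴−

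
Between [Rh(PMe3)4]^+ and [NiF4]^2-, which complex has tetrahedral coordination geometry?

For [Rh(PMe3)4]^+: Summing ligand charges against the +1 overall charge gives an oxidation state of +1 for rhodium. Rhodium is a group-9 element; Rh(I) is therefore d⁸. A 4d d⁸ ion has a large crystal-field splitting; square planar leaves the high-energy d_{x²−y²} orbital empty and maximises CFSE. → square planar.
For [NiF4]^2-: Ligand charges: each fluoride is −1. With an overall charge of −2 the nickel centre must be in the +2 oxidation state. Ni sits in group 10, so the d-electron count is 10 − 2 = 8. Fluoride is a weak-field ligand. With weak-field ligands the CFSE gain from square planar is small, so a 3d d⁸ ion takes the sterically preferred tetrahedral geometry. → tetrahedral.

[NiF4]^2-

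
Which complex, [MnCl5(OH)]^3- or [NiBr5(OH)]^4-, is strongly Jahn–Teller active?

[MnCl5(OH)]^3-

[MnCl5(OH)]^3-: Ligand charges: each chloride is −1; each hydroxide is −1. With an overall charge of −3 the manganese centre must be in the +3 oxidation state. Manganese is a group-7 element; Mn(III) is therefore d⁴. Chloride and hydroxide are weak-field ligands for a first-row metal, so the complex is high-spin. The t₂g³e_g¹ (high-spin) configuration has an unevenly filled e_g set; the Jahn–Teller theorem predicts a tetragonal distortion (typically axial elongation) to lift the degeneracy.
[NiBr5(OH)]^4-: Each bromide is −1; each hydroxide is −1; balancing the −4 overall charge requires Ni(II). Nickel is a group-10 element; Ni(II) is therefore d⁸. The d⁸ configuration leaves the e_g set evenly filled (or empty) — no strong Jahn–Teller driving force.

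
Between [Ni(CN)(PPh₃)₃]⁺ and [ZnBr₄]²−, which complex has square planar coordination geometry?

For [Ni(CN)(PPh₃)₃]⁺: Ligand charges: each cyanide is −1; triphenylphosphine is neutral. With an overall charge of +1 the nickel centre must be in the +2 oxidation state. Nickel is a group-10 element; Ni(II) is therefore d⁸. Cyanide and triphenylphosphine are strong-field ligands (high in the spectrochemical series). A 3d d⁸ ion with strong-field ligands gains enough CFSE to favour square planar over tetrahedral. → square planar.
For [ZnBr₄]²−: Summing ligand charges against the −2 overall charge gives an oxidation state of +2 for zinc. Zinc is a group-12 element; Zn(II) is therefore d¹⁰. A d¹⁰ ion has no crystal-field stabilisation preference between square planar and tetrahedral, so four ligands adopt the sterically favoured tetrahedral geometry. → tetrahedral.

[Ni(CN)(PPh₃)₃]⁺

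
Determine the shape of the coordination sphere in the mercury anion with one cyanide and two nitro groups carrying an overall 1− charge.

trigonal planar

Each cyanide is −1; each nitro (N-bound nitrite) is −1; balancing the −1 overall charge requires Hg(II).
Hg sits in group 12, so the d-electron count is 12 − 2 = 10.
With 3 monodentate ligands the coordination number is 3.
Three ligands around a d¹⁰ centre minimise repulsion in a trigonal-planar arrangement.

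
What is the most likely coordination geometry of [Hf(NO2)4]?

Each nitro (N-bound nitrite) is −1; balancing the 0 overall charge requires Hf(IV).
Hafnium is a group-4 element; Hf(IV) is therefore d⁰.
Coordination number: 4.
A d⁰ ion has no crystal-field stabilisation preference between square planar and tetrahedral, so four ligands adopt the sterically favoured tetrahedral geometry.

tetrahedral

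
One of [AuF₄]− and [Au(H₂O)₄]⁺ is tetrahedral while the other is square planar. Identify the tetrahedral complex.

[Au(H₂O)₄]⁺

For [AuF₄]−: Each fluoride is −1; balancing the −1 overall charge requires Au(III). Gold is a group-11 element; Au(III) is therefore d⁸. A 5d d⁸ ion has a large crystal-field splitting; square planar leaves the high-energy d_{x²−y²} orbital empty and maximises CFSE. → square planar.
For [Au(H₂O)₄]⁺: Water is neutral; balancing the +1 overall charge requires Au(I). Au sits in group 11, so the d-electron count is 11 − 1 = 10. A d¹⁰ ion has no crystal-field stabilisation preference between square planar and tetrahedral, so four ligands adopt the sterically favoured tetrahedral geometry. → tetrahedral.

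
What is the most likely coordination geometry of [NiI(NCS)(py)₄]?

Ligand charges: each iodide is −1; each isothiocyanate is −1; pyridine is neutral. With an overall charge of 0 the nickel centre must be in the +2 oxidation state.
Group 10 minus oxidation state 2 gives a d⁸ configuration.
With 6 monodentate ligands the coordination number is 6.
Six donors around a single metal centre give an octahedral coordination sphere.

octahedral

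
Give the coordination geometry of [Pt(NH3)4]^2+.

Ammonia is neutral; balancing the +2 overall charge requires Pt(II).
Platinum is a group-10 element; Pt(II) is therefore d⁸.
With 4 monodentate ligands the coordination number is 4.
A 5d d⁸ ion has a large crystal-field splitting; square planar leaves the high-energy d_{x²−y²} orbital empty and maximises CFSE.

square planar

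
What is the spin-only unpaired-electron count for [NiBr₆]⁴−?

Ligand charges: each bromide is −1. With an overall charge of −4 the nickel centre must be in the +2 oxidation state.
Ni sits in group 10, so the d-electron count is 10 − 2 = 8.
In an octahedral field the d⁸ configuration is t₂g⁶e_g² (only one arrangement possible), giving 2 unpaired electrons.

2 unpaired electrons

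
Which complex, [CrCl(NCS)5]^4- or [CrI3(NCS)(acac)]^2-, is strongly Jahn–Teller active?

[CrCl(NCS)5]^4-

[CrCl(NCS)5]^4-: Each chloride is −1; each isothiocyanate is −1; balancing the −4 overall charge requires Cr(II). Cr sits in group 6, so the d-electron count is 6 − 2 = 4. Chloride and isothiocyanate are weak-field ligands for a first-row metal, so the complex is high-spin. The t₂g³e_g¹ (high-spin) configuration has an unevenly filled e_g set; the Jahn–Teller theorem predicts a tetragonal distortion (typically axial elongation) to lift the degeneracy.
[CrI3(NCS)(acac)]^2-: Summing ligand charges against the −2 overall charge gives an oxidation state of +3 for chromium. Chromium is a group-6 element; Cr(III) is therefore d³. The d³ configuration leaves the e_g set evenly filled (or empty) — no strong Jahn–Teller driving force.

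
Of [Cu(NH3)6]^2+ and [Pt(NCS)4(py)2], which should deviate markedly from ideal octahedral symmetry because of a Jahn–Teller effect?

[Cu(NH3)6]^2+: Ligand charges: ammonia is neutral. With an overall charge of +2 the copper centre must be in the +2 oxidation state. Group 11 minus oxidation state 2 gives a d⁹ configuration. The t₂g⁶e_g³ configuration has an unevenly filled e_g set; the Jahn–Teller theorem predicts a tetragonal distortion (typically axial elongation) to lift the degeneracy.
[Pt(NCS)4(py)2]: Each isothiocyanate is −1; pyridine is neutral; balancing the 0 overall charge requires Pt(IV). Platinum is a group-10 element; Pt(IV) is therefore d⁶. A 5d ion has a large Δₒ and is invariably low-spin. The d⁶ configuration leaves the e_g set evenly filled (or empty) — no strong Jahn–Teller driving force.

[Cu(NH3)6]^2+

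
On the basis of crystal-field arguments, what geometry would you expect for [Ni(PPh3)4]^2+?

square planar

Ligand charges: triphenylphosphine is neutral. With an overall charge of +2 the nickel centre must be in the +2 oxidation state.
Group 10 minus oxidation state 2 gives a d⁸ configuration.
Coordination number: 4.
Triphenylphosphine is a strong-field ligand (high in the spectrochemical series).
A 3d d⁸ ion with strong-field ligands gains enough CFSE to favour square planar over tetrahedral.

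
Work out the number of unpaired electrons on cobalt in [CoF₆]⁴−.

Ligand charges: each fluoride is −1. With an overall charge of −4 the cobalt centre must be in the +2 oxidation state.
Group 9 minus oxidation state 2 gives a d⁷ configuration.
The spin state decides the count: Fluoride is a weak-field ligand for a first-row metal, so the complex is high-spin.
An octahedral high-spin d⁷ ion is t₂g⁵e_g², giving 3 unpaired electrons.

3 unpaired electrons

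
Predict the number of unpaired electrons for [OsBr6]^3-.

Summing ligand charges against the −3 overall charge gives an oxidation state of +3 for osmium.
Group 8 minus oxidation state 3 gives a d⁵ configuration.
The spin state decides the count: a 5d ion has a large Δₒ and is invariably low-spin.
An octahedral low-spin d⁵ ion is t₂g⁵e_g⁰, giving 1 unpaired electron.

1 unpaired electron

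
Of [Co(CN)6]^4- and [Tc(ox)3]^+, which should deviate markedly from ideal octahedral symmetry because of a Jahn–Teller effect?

[Co(CN)6]^4-: Ligand charges: each cyanide is −1. With an overall charge of −4 the cobalt centre must be in the +2 oxidation state. Group 9 minus oxidation state 2 gives a d⁷ configuration. Cyanide is a strong-field ligand (high in the spectrochemical series) for a first-row metal, so the complex is low-spin. The t₂g⁶e_g¹ (low-spin) configuration has an unevenly filled e_g set; the Jahn–Teller theorem predicts a tetragonal distortion (typically axial elongation) to lift the degeneracy.
[Tc(ox)3]^+: Summing ligand charges against the +1 overall charge gives an oxidation state of +7 for technetium. Technetium is a group-7 element; Tc(VII) is therefore d⁰. The d⁰ configuration leaves the e_g set evenly filled (or empty) — no strong Jahn–Teller driving force.

[Co(CN)6]^4-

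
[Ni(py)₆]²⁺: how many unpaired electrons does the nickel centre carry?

2 unpaired electrons

Ligand charges: pyridine is neutral. With an overall charge of +2 the nickel centre must be in the +2 oxidation state.
Group 10 minus oxidation state 2 gives a d⁸ configuration.
In an octahedral field the d⁸ configuration is t₂g⁶e_g² (only one arrangement possible), giving 2 unpaired electrons.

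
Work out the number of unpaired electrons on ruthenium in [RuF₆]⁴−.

Ligand charges: each fluoride is −1. With an overall charge of −4 the ruthenium centre must be in the +2 oxidation state.
Ru sits in group 8, so the d-electron count is 8 − 2 = 6.
The spin state decides the count: a 4d ion has a large Δₒ and is invariably low-spin.
An octahedral low-spin d⁶ ion is t₂g⁶e_g⁰, giving 0 unpaired electrons.

0 unpaired electrons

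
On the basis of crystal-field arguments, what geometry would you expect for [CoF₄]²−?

tetrahedral

Summing ligand charges against the −2 overall charge gives an oxidation state of +2 for cobalt.
Group 9 minus oxidation state 2 gives a d⁷ configuration.
Coordination number: 4.
Fluoride is a weak-field ligand.
For a high-spin 3d d⁷ ion with weak-field ligands the small Δₜ gives little square-planar CFSE advantage, so four ligands adopt the sterically favoured tetrahedral geometry.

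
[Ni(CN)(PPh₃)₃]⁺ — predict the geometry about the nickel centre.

square planar

Summing ligand charges against the +1 overall charge gives an oxidation state of +2 for nickel.
Nickel is a group-10 element; Ni(II) is therefore d⁸.
With 4 monodentate ligands the coordination number is 4.
Cyanide and triphenylphosphine are strong-field ligands (high in the spectrochemical series).
A 3d d⁸ ion with strong-field ligands gains enough CFSE to favour square planar over tetrahedral.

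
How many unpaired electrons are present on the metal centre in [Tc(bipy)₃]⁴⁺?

3 unpaired electrons

2,2′-bipyridine is neutral; balancing the +4 overall charge requires Tc(IV).
Technetium is a group-7 element; Tc(IV) is therefore d³.
Counting donor atoms: 3×2,2′-bipyridine (bidentate) → 6 donors. Coordination number = 6.
In an octahedral field the d³ configuration is t₂g³e_g⁰ (only one arrangement possible), giving 3 unpaired electrons.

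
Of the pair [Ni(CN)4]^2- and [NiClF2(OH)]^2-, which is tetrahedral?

For [Ni(CN)4]^2-: Ligand charges: each cyanide is −1. With an overall charge of −2 the nickel centre must be in the +2 oxidation state. Ni sits in group 10, so the d-electron count is 10 − 2 = 8. Cyanide is a strong-field ligand (high in the spectrochemical series). A 3d d⁸ ion with strong-field ligands gains enough CFSE to favour square planar over tetrahedral. → square planar.
For [NiClF2(OH)]^2-: Summing ligand charges against the −2 overall charge gives an oxidation state of +2 for nickel. Nickel is a group-10 element; Ni(II) is therefore d⁸. Chloride, fluoride, and hydroxide are weak-field ligands. With weak-field ligands the CFSE gain from square planar is small, so a 3d d⁸ ion takes the sterically preferred tetrahedral geometry. → tetrahedral.

[NiClF2(OH)]^2-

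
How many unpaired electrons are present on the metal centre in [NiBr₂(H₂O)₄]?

Summing ligand charges against the 0 overall charge gives an oxidation state of +2 for nickel.
Ni sits in group 10, so the d-electron count is 10 − 2 = 8.
In an octahedral field the d⁸ configuration is t₂g⁶e_g² (only one arrangement possible), giving 2 unpaired electrons.

2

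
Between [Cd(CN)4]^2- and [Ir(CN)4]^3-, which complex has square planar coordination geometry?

For [Cd(CN)4]^2-: Each cyanide is −1; balancing the −2 overall charge requires Cd(II). Cd sits in group 12, so the d-electron count is 12 − 2 = 10. A d¹⁰ ion has no crystal-field stabilisation preference between square planar and tetrahedral, so four ligands adopt the sterically favoured tetrahedral geometry. → tetrahedral.
For [Ir(CN)4]^3-: Each cyanide is −1; balancing the −3 overall charge requires Ir(I). Group 9 minus oxidation state 1 gives a d⁸ configuration. A 5d d⁸ ion has a large crystal-field splitting; square planar leaves the high-energy d_{x²−y²} orbital empty and maximises CFSE. → square planar.

[Ir(CN)4]^3-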